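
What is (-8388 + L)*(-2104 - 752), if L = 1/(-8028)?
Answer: 16026649870/669 ≈ 2.3956e+7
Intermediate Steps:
L = -1/8028 ≈ -0.00012456
(-8388 + L)*(-2104 - 752) = (-8388 - 1/8028)*(-2104 - 752) = -67338865/8028*(-2856) = 16026649870/669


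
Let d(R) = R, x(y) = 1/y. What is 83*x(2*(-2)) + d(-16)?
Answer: -147/4 ≈ -36.750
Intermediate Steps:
83*x(2*(-2)) + d(-16) = 83/((2*(-2))) - 16 = 83/(-4) - 16 = 83*(-1/4) - 16 = -83/4 - 16 = -147/4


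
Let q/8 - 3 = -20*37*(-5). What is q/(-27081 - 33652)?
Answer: -29624/60733 ≈ -0.48777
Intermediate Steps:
q = 29624 (q = 24 + 8*(-20*37*(-5)) = 24 + 8*(-740*(-5)) = 24 + 8*3700 = 24 + 29600 = 29624)
q/(-27081 - 33652) = 29624/(-27081 - 33652) = 29624/(-60733) = 29624*(-1/60733) = -29624/60733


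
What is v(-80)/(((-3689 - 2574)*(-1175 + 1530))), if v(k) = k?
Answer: 16/444673 ≈ 3.5981e-5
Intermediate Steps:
v(-80)/(((-3689 - 2574)*(-1175 + 1530))) = -80*1/((-3689 - 2574)*(-1175 + 1530)) = -80/((-6263*355)) = -80/(-2223365) = -80*(-1/2223365) = 16/444673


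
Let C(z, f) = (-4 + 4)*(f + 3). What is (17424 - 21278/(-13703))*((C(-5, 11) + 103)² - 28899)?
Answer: -4367329181500/13703 ≈ -3.1871e+8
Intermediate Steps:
C(z, f) = 0 (C(z, f) = 0*(3 + f) = 0)
(17424 - 21278/(-13703))*((C(-5, 11) + 103)² - 28899) = (17424 - 21278/(-13703))*((0 + 103)² - 28899) = (17424 - 21278*(-1/13703))*(103² - 28899) = (17424 + 21278/13703)*(10609 - 28899) = (238782350/13703)*(-18290) = -4367329181500/13703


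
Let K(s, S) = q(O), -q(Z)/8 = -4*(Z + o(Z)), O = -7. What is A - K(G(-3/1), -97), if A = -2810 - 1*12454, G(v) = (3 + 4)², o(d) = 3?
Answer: -15136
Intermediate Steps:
G(v) = 49 (G(v) = 7² = 49)
q(Z) = 96 + 32*Z (q(Z) = -(-32)*(Z + 3) = -(-32)*(3 + Z) = -8*(-12 - 4*Z) = 96 + 32*Z)
K(s, S) = -128 (K(s, S) = 96 + 32*(-7) = 96 - 224 = -128)
A = -15264 (A = -2810 - 12454 = -15264)
A - K(G(-3/1), -97) = -15264 - 1*(-128) = -15264 + 128 = -15136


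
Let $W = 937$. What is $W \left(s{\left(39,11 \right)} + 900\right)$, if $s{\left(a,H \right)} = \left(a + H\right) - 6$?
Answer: $884528$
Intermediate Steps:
$s{\left(a,H \right)} = -6 + H + a$ ($s{\left(a,H \right)} = \left(H + a\right) - 6 = -6 + H + a$)
$W \left(s{\left(39,11 \right)} + 900\right) = 937 \left(\left(-6 + 11 + 39\right) + 900\right) = 937 \left(44 + 900\right) = 937 \cdot 944 = 884528$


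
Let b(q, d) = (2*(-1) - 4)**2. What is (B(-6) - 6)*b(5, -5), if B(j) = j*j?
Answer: 1080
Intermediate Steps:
B(j) = j**2
b(q, d) = 36 (b(q, d) = (-2 - 4)**2 = (-6)**2 = 36)
(B(-6) - 6)*b(5, -5) = ((-6)**2 - 6)*36 = (36 - 6)*36 = 30*36 = 1080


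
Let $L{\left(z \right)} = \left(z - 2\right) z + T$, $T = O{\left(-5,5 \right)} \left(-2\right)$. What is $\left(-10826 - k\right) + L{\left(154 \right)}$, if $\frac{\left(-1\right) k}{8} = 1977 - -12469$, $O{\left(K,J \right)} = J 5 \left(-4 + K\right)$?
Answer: $128600$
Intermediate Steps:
$O{\left(K,J \right)} = 5 J \left(-4 + K\right)$
$T = 450$ ($T = 5 \cdot 5 \left(-4 - 5\right) \left(-2\right) = 5 \cdot 5 \left(-9\right) \left(-2\right) = \left(-225\right) \left(-2\right) = 450$)
$k = -115568$ ($k = - 8 \left(1977 - -12469\right) = - 8 \left(1977 + 12469\right) = \left(-8\right) 14446 = -115568$)
$L{\left(z \right)} = 450 + z \left(-2 + z\right)$ ($L{\left(z \right)} = \left(z - 2\right) z + 450 = \left(-2 + z\right) z + 450 = z \left(-2 + z\right) + 450 = 450 + z \left(-2 + z\right)$)
$\left(-10826 - k\right) + L{\left(154 \right)} = \left(-10826 - -115568\right) + \left(450 + 154^{2} - 308\right) = \left(-10826 + 115568\right) + \left(450 + 23716 - 308\right) = 104742 + 23858 = 128600$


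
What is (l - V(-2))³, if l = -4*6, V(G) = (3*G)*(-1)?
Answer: -27000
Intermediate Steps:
V(G) = -3*G
l = -24
(l - V(-2))³ = (-24 - (-3)*(-2))³ = (-24 - 1*6)³ = (-24 - 6)³ = (-30)³ = -27000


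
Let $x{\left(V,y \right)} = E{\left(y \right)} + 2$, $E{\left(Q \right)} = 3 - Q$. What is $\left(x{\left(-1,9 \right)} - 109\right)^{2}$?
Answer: $12769$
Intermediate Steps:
$x{\left(V,y \right)} = 5 - y$ ($x{\left(V,y \right)} = \left(3 - y\right) + 2 = 5 - y$)
$\left(x{\left(-1,9 \right)} - 109\right)^{2} = \left(\left(5 - 9\right) - 109\right)^{2} = \left(-4 - 109\right)^{2} = \left(-113\right)^{2} = 12769$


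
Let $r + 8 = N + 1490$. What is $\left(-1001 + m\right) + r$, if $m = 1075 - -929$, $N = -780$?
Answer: $1705$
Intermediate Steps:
$m = 2004$ ($m = 1075 + 929 = 2004$)
$r = 702$ ($r = -8 + \left(-780 + 1490\right) = -8 + 710 = 702$)
$\left(-1001 + m\right) + r = \left(-1001 + 2004\right) + 702 = 1003 + 702 = 1705$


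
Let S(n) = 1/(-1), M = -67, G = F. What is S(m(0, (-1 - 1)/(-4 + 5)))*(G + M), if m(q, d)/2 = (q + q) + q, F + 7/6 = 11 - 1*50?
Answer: 643/6 ≈ 107.17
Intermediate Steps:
F = -241/6 (F = -7/6 + (11 - 1*50) = -7/6 + (11 - 50) = -7/6 - 39 = -241/6 ≈ -40.167)
G = -241/6 ≈ -40.167
m(q, d) = 6*q (m(q, d) = 2*((q + q) + q) = 2*(2*q + q) = 2*(3*q) = 6*q)
S(n) = -1
S(m(0, (-1 - 1)/(-4 + 5)))*(G + M) = -(-241/6 - 67) = -1*(-643/6) = 643/6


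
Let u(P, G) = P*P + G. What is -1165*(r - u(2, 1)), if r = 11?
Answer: -6990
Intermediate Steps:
u(P, G) = G + P**2 (u(P, G) = P**2 + G = G + P**2)
-1165*(r - u(2, 1)) = -1165*(11 - (1 + 2**2)) = -1165*(11 - (1 + 4)) = -1165*(11 - 1*5) = -1165*(11 - 5) = -1165*6 = -6990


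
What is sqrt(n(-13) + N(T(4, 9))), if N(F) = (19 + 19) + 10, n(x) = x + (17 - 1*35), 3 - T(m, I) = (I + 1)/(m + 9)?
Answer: sqrt(17) ≈ 4.1231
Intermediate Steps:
T(m, I) = 3 - (1 + I)/(9 + m) (T(m, I) = 3 - (I + 1)/(m + 9) = 3 - (1 + I)/(9 + m))
n(x) = -18 + x (n(x) = x + (17 - 35) = x - 18 = -18 + x)
N(F) = 48 (N(F) = 38 + 10 = 48)
sqrt(n(-13) + N(T(4, 9))) = sqrt((-18 - 13) + 48) = sqrt(-31 + 48) = sqrt(17)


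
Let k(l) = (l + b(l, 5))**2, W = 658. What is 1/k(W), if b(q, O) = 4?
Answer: 1/438244 ≈ 2.2818e-6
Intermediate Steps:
k(l) = (4 + l)**2 (k(l) = (l + 4)**2 = (4 + l)**2)
1/k(W) = 1/((4 + 658)**2) = 1/(662**2) = 1/438244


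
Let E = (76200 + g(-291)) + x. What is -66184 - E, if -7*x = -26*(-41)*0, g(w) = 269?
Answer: -142653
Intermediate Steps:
x = 0 (x = -(-26*(-41))*0/7 = -1066*0/7 = -⅐*0 = 0)
E = 76469 (E = (76200 + 269) + 0 = 76469 + 0 = 76469)
-66184 - E = -66184 - 1*76469 = -66184 - 76469 = -142653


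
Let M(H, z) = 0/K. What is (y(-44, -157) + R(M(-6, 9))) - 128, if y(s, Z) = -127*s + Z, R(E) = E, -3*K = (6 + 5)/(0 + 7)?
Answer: 5303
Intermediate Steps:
K = -11/21 (K = -(6 + 5)/(3*(0 + 7)) = -11/(3*7) = -⅓*11/7 = -11/21 ≈ -0.52381)
M(H, z) = 0 (M(H, z) = 0/(-11/21) = 0*(-21/11) = 0)
y(s, Z) = Z - 127*s
(y(-44, -157) + R(M(-6, 9))) - 128 = ((-157 - 127*(-44)) + 0) - 128 = ((-157 + 5588) + 0) - 128 = (5431 + 0) - 128 = 5431 - 128 = 5303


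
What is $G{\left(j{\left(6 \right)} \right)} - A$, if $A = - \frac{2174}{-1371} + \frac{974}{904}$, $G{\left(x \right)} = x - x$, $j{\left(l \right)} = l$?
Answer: $- \frac{1650325}{619692} \approx -2.6631$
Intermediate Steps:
$G{\left(x \right)} = 0$
$A = \frac{1650325}{619692}$ ($A = \left(-2174\right) \left(- \frac{1}{1371}\right) + 974 \cdot \frac{1}{904} = \frac{2174}{1371} + \frac{487}{452} = \frac{1650325}{619692} \approx 2.6631$)
$G{\left(j{\left(6 \right)} \right)} - A = 0 - \frac{1650325}{619692} = - \frac{1650325}{619692}$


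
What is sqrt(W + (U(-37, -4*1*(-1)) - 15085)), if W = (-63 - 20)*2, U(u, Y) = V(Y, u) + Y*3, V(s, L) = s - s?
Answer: 7*I*sqrt(311) ≈ 123.45*I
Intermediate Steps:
V(s, L) = 0
U(u, Y) = 3*Y (U(u, Y) = 0 + Y*3 = 0 + 3*Y = 3*Y)
W = -166 (W = -83*2 = -166)
sqrt(W + (U(-37, -4*1*(-1)) - 15085)) = sqrt(-166 + (3*(-4*1*(-1)) - 15085)) = sqrt(-166 + (3*(-4*(-1)) - 15085)) = sqrt(-166 + (3*4 - 15085)) = sqrt(-166 + (12 - 15085)) = sqrt(-166 - 15073) = sqrt(-15239) = 7*I*sqrt(311)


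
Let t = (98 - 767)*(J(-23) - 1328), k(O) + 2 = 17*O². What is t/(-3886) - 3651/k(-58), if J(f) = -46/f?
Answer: -8457257545/37037466 ≈ -228.34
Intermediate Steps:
k(O) = -2 + 17*O²
t = 887094 (t = (98 - 767)*(-46/(-23) - 1328) = -669*(-46*(-1/23) - 1328) = -669*(2 - 1328) = -669*(-1326) = 887094)
t/(-3886) - 3651/k(-58) = 887094/(-3886) - 3651/(-2 + 17*(-58)²) = 887094*(-1/3886) - 3651/(-2 + 17*3364) = -443547/1943 - 3651/(-2 + 57188) = -443547/1943 - 3651/57186 = -443547/1943 - 3651*1/57186 = -443547/1943 - 1217/19062 = -8457257545/37037466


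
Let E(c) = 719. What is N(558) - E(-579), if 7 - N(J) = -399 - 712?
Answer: 399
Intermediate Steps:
N(J) = 1118 (N(J) = 7 - (-399 - 712) = 7 - 1*(-1111) = 7 + 1111 = 1118)
N(558) - E(-579) = 1118 - 1*719 = 1118 - 719 = 399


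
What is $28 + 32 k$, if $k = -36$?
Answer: $-1124$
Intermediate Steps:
$28 + 32 k = 28 + 32 \left(-36\right) = 28 - 1152 = -1124$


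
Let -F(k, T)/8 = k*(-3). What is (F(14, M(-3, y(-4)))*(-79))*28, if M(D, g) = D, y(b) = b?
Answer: -743232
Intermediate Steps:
F(k, T) = 24*k (F(k, T) = -8*k*(-3) = -(-24)*k = 24*k)
(F(14, M(-3, y(-4)))*(-79))*28 = ((24*14)*(-79))*28 = (336*(-79))*28 = -26544*28 = -743232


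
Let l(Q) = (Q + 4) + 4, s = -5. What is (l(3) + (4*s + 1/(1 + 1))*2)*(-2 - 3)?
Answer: 140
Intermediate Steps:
l(Q) = 8 + Q (l(Q) = (4 + Q) + 4 = 8 + Q)
(l(3) + (4*s + 1/(1 + 1))*2)*(-2 - 3) = ((8 + 3) + (4*(-5) + 1/(1 + 1))*2)*(-2 - 3) = (11 + (-20 + 1/2)*2)*(-5) = (11 + (-20 + ½)*2)*(-5) = (11 - 39/2*2)*(-5) = (11 - 39)*(-5) = -28*(-5) = 140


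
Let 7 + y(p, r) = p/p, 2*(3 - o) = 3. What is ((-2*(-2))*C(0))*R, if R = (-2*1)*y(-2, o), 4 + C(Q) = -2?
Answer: -288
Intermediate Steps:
o = 3/2 (o = 3 - 1/2*3 = 3 - 3/2 = 3/2 ≈ 1.5000)
C(Q) = -6 (C(Q) = -4 - 2 = -6)
y(p, r) = -6 (y(p, r) = -7 + p/p = -7 + 1 = -6)
R = 12 (R = -2*1*(-6) = -2*(-6) = 12)
((-2*(-2))*C(0))*R = (-2*(-2)*(-6))*12 = (4*(-6))*12 = -24*12 = -288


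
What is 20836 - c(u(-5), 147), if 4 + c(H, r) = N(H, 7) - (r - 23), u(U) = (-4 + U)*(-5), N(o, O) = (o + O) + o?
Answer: 20867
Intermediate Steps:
N(o, O) = O + 2*o (N(o, O) = (O + o) + o = O + 2*o)
u(U) = 20 - 5*U
c(H, r) = 26 - r + 2*H (c(H, r) = -4 + ((7 + 2*H) - (r - 23)) = -4 + ((7 + 2*H) - (-23 + r)) = -4 + ((7 + 2*H) + (23 - r)) = -4 + (30 - r + 2*H) = 26 - r + 2*H)
20836 - c(u(-5), 147) = 20836 - (26 - 1*147 + 2*(20 - 5*(-5))) = 20836 - (26 - 147 + 2*(20 + 25)) = 20836 - (26 - 147 + 2*45) = 20836 - (26 - 147 + 90) = 20836 - 1*(-31) = 20836 + 31 = 20867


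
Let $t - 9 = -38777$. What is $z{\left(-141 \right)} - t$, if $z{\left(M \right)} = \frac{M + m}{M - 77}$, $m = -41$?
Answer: $\frac{4225803}{109} \approx 38769.0$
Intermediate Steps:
$t = -38768$ ($t = 9 - 38777 = -38768$)
$z{\left(M \right)} = \frac{-41 + M}{-77 + M}$ ($z{\left(M \right)} = \frac{M - 41}{M - 77} = \frac{-41 + M}{-77 + M}$)
$z{\left(-141 \right)} - t = \frac{-41 - 141}{-77 - 141} - -38768 = \frac{1}{-218} \left(-182\right) + 38768 = \left(- \frac{1}{218}\right) \left(-182\right) + 38768 = \frac{91}{109} + 38768 = \frac{4225803}{109}$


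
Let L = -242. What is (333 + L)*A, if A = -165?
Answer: -15015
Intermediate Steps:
(333 + L)*A = (333 - 242)*(-165) = 91*(-165) = -15015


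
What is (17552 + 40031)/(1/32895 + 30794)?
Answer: 1894192785/1012968631 ≈ 1.8699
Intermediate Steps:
(17552 + 40031)/(1/32895 + 30794) = 57583/(1/32895 + 30794) = 57583/(1012968631/32895) = 57583*(32895/1012968631) = 1894192785/1012968631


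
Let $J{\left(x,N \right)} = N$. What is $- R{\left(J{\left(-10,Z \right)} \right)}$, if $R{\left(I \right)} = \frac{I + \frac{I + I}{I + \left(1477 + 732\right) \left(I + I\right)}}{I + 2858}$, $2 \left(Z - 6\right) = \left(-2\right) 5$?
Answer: $- \frac{4421}{12633921} \approx -0.00034993$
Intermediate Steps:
$Z = 1$ ($Z = 6 + \frac{\left(-2\right) 5}{2} = 6 + \frac{1}{2} \left(-10\right) = 6 - 5 = 1$)
$R{\left(I \right)} = \frac{\frac{2}{4419} + I}{2858 + I}$ ($R{\left(I \right)} = \frac{I + \frac{2 I}{I + 2209 \cdot 2 I}}{2858 + I} = \frac{I + \frac{2 I}{I + 4418 I}}{2858 + I} = \frac{I + \frac{2 I}{4419 I}}{2858 + I} = \frac{I + 2 I \frac{1}{4419 I}}{2858 + I} = \frac{I + \frac{2}{4419}}{2858 + I} = \frac{\frac{2}{4419} + I}{2858 + I}$)
$- R{\left(J{\left(-10,Z \right)} \right)} = - \frac{\frac{2}{4419} + 1}{2858 + 1} = - \frac{4421}{2859 \cdot 4419} = \left(-1\right) \frac{4421}{12633921} = - \frac{4421}{12633921}$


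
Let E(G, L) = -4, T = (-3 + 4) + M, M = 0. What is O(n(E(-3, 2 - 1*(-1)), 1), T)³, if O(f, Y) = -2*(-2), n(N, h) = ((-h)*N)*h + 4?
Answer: 64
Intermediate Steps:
T = 1 (T = (-3 + 4) + 0 = 1 + 0 = 1)
n(N, h) = 4 - N*h² (n(N, h) = (-N*h)*h + 4 = -N*h² + 4 = 4 - N*h²)
O(f, Y) = 4
O(n(E(-3, 2 - 1*(-1)), 1), T)³ = 4³ = 64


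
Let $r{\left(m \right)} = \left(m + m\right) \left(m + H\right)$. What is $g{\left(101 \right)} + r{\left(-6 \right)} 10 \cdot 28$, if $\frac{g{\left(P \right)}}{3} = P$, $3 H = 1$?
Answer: $19343$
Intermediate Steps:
$H = \frac{1}{3}$ ($H = \frac{1}{3} \cdot 1 = \frac{1}{3} \approx 0.33333$)
$g{\left(P \right)} = 3 P$
$r{\left(m \right)} = 2 m \left(\frac{1}{3} + m\right)$ ($r{\left(m \right)} = \left(m + m\right) \left(m + \frac{1}{3}\right) = 2 m \left(\frac{1}{3} + m\right)$)
$g{\left(101 \right)} + r{\left(-6 \right)} 10 \cdot 28 = 3 \cdot 101 + \frac{2}{3} \left(-6\right) \left(1 + 3 \left(-6\right)\right) 10 \cdot 28 = 303 + \frac{2}{3} \left(-6\right) \left(1 - 18\right) 10 \cdot 28 = 303 + \frac{2}{3} \left(-6\right) \left(-17\right) 10 \cdot 28 = 303 + 68 \cdot 10 \cdot 28 = 303 + 680 \cdot 28 = 303 + 19040 = 19343$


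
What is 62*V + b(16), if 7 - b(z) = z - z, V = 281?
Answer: 17429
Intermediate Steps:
b(z) = 7 (b(z) = 7 - (z - z) = 7 - 1*0 = 7 + 0 = 7)
62*V + b(16) = 62*281 + 7 = 17422 + 7 = 17429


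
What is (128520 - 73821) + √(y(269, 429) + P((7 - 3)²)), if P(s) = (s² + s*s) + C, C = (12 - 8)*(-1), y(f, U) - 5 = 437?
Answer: 54699 + 5*√38 ≈ 54730.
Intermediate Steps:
y(f, U) = 442 (y(f, U) = 5 + 437 = 442)
C = -4 (C = 4*(-1) = -4)
P(s) = -4 + 2*s² (P(s) = (s² + s*s) - 4 = (s² + s²) - 4 = 2*s² - 4 = -4 + 2*s²)
(128520 - 73821) + √(y(269, 429) + P((7 - 3)²)) = (128520 - 73821) + √(442 + (-4 + 2*((7 - 3)²)²)) = 54699 + √(442 + (-4 + 2*(4²)²)) = 54699 + √(442 + (-4 + 2*16²)) = 54699 + √(442 + (-4 + 2*256)) = 54699 + √(442 + (-4 + 512)) = 54699 + √(442 + 508) = 54699 + √950 = 54699 + 5*√38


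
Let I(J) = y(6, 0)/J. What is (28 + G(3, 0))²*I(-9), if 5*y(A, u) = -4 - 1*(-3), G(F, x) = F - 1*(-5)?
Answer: 144/5 ≈ 28.800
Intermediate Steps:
G(F, x) = 5 + F (G(F, x) = F + 5 = 5 + F)
y(A, u) = -⅕ (y(A, u) = (-4 - 1*(-3))/5 = (-4 + 3)/5 = (⅕)*(-1) = -⅕)
I(J) = -1/(5*J)
(28 + G(3, 0))²*I(-9) = (28 + (5 + 3))²*(-⅕/(-9)) = (28 + 8)²*(-⅕*(-⅑)) = 36²*(1/45) = 1296*(1/45) = 144/5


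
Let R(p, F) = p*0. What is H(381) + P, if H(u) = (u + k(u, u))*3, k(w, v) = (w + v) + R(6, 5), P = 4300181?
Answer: 4303610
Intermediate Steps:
R(p, F) = 0
k(w, v) = v + w (k(w, v) = (w + v) + 0 = (v + w) + 0 = v + w)
H(u) = 9*u (H(u) = (u + (u + u))*3 = (u + 2*u)*3 = (3*u)*3 = 9*u)
H(381) + P = 9*381 + 4300181 = 3429 + 4300181 = 4303610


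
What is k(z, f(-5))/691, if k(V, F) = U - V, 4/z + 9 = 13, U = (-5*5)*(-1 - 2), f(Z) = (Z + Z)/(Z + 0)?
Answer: 74/691 ≈ 0.10709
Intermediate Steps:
f(Z) = 2 (f(Z) = (2*Z)/Z = 2)
U = 75 (U = -25*(-3) = 75)
z = 1 (z = 4/(-9 + 13) = 4/4 = 4*(1/4) = 1)
k(V, F) = 75 - V
k(z, f(-5))/691 = (75 - 1*1)/691 = (75 - 1)*(1/691) = 74*(1/691) = 74/691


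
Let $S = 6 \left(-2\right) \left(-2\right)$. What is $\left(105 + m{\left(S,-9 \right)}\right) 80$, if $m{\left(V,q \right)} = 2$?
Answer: $8560$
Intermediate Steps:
$S = 24$ ($S = \left(-12\right) \left(-2\right) = 24$)
$\left(105 + m{\left(S,-9 \right)}\right) 80 = \left(105 + 2\right) 80 = 107 \cdot 80 = 8560$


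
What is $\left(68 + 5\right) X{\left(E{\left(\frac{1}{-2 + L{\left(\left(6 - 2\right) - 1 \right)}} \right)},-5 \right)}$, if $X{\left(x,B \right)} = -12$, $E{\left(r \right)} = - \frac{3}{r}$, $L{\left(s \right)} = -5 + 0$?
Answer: $-876$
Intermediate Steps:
$L{\left(s \right)} = -5$
$\left(68 + 5\right) X{\left(E{\left(\frac{1}{-2 + L{\left(\left(6 - 2\right) - 1 \right)}} \right)},-5 \right)} = \left(68 + 5\right) \left(-12\right) = 73 \left(-12\right) = -876$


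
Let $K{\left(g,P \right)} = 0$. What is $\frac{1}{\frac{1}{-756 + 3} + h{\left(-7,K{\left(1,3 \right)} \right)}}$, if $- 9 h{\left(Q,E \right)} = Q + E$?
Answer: $\frac{2259}{1754} \approx 1.2879$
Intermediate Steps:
$h{\left(Q,E \right)} = - \frac{E}{9} - \frac{Q}{9}$ ($h{\left(Q,E \right)} = - \frac{Q + E}{9} = - \frac{E + Q}{9} = - \frac{E}{9} - \frac{Q}{9}$)
$\frac{1}{\frac{1}{-756 + 3} + h{\left(-7,K{\left(1,3 \right)} \right)}} = \frac{1}{\frac{1}{-756 + 3} - - \frac{7}{9}} = \frac{1}{\frac{1}{-753} + \left(0 + \frac{7}{9}\right)} = \frac{1}{- \frac{1}{753} + \frac{7}{9}} = \frac{1}{\frac{1754}{2259}} = \frac{2259}{1754}$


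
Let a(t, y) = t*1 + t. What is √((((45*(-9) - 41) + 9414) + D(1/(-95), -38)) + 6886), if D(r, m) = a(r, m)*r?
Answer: 28*√182503/95 ≈ 125.91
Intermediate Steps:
a(t, y) = 2*t (a(t, y) = t + t = 2*t)
D(r, m) = 2*r² (D(r, m) = (2*r)*r = 2*r²)
√((((45*(-9) - 41) + 9414) + D(1/(-95), -38)) + 6886) = √((((45*(-9) - 41) + 9414) + 2*(1/(-95))²) + 6886) = √((((-405 - 41) + 9414) + 2*(-1/95)²) + 6886) = √(((-446 + 9414) + 2*(1/9025)) + 6886) = √((8968 + 2/9025) + 6886) = √(80936202/9025 + 6886) = √(143082352/9025) = 28*√182503/95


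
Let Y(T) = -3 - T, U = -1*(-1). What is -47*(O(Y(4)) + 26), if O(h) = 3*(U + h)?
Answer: -376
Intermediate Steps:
U = 1
O(h) = 3 + 3*h (O(h) = 3*(1 + h) = 3 + 3*h)
-47*(O(Y(4)) + 26) = -47*((3 + 3*(-3 - 1*4)) + 26) = -47*((3 + 3*(-3 - 4)) + 26) = -47*((3 + 3*(-7)) + 26) = -47*((3 - 21) + 26) = -47*(-18 + 26) = -47*8 = -376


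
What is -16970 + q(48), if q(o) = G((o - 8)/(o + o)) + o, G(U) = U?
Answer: -203059/12 ≈ -16922.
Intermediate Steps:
q(o) = o + (-8 + o)/(2*o) (q(o) = (o - 8)/(o + o) + o = (-8 + o)/((2*o)) + o = (-8 + o)*(1/(2*o)) + o = (-8 + o)/(2*o) + o = o + (-8 + o)/(2*o))
-16970 + q(48) = -16970 + (1/2 + 48 - 4/48) = -16970 + (1/2 + 48 - 4*1/48) = -16970 + (1/2 + 48 - 1/12) = -16970 + 581/12 = -203059/12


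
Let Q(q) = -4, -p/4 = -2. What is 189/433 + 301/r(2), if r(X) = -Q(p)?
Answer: 131089/1732 ≈ 75.687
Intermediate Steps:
p = 8 (p = -4*(-2) = 8)
r(X) = 4 (r(X) = -1*(-4) = 4)
189/433 + 301/r(2) = 189/433 + 301/4 = 131089/1732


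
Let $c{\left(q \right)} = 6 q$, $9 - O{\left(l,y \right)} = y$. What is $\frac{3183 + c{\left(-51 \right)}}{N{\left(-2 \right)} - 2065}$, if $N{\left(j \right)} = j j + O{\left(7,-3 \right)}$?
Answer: $- \frac{959}{683} \approx -1.4041$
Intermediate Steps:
$O{\left(l,y \right)} = 9 - y$
$N{\left(j \right)} = 12 + j^{2}$ ($N{\left(j \right)} = j j + \left(9 - -3\right) = j^{2} + \left(9 + 3\right) = j^{2} + 12 = 12 + j^{2}$)
$\frac{3183 + c{\left(-51 \right)}}{N{\left(-2 \right)} - 2065} = \frac{3183 + 6 \left(-51\right)}{\left(12 + \left(-2\right)^{2}\right) - 2065} = \frac{3183 - 306}{\left(12 + 4\right) - 2065} = \frac{2877}{16 - 2065} = \frac{2877}{-2049} = 2877 \left(- \frac{1}{2049}\right) = - \frac{959}{683}$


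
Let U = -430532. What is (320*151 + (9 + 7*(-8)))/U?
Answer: -48273/430532 ≈ -0.11212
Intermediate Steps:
(320*151 + (9 + 7*(-8)))/U = (320*151 + (9 + 7*(-8)))/(-430532) = (48320 + (9 - 56))*(-1/430532) = (48320 - 47)*(-1/430532) = 48273*(-1/430532) = -48273/430532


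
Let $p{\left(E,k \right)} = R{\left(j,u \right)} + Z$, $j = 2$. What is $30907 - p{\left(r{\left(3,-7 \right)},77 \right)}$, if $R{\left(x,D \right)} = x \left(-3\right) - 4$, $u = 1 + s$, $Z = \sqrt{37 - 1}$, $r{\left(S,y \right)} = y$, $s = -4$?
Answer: $30911$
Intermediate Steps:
$Z = 6$ ($Z = \sqrt{36} = 6$)
$u = -3$ ($u = 1 - 4 = -3$)
$R{\left(x,D \right)} = -4 - 3 x$ ($R{\left(x,D \right)} = - 3 x - 4 = -4 - 3 x$)
$p{\left(E,k \right)} = -4$ ($p{\left(E,k \right)} = \left(-4 - 6\right) + 6 = -10 + 6 = -4$)
$30907 - p{\left(r{\left(3,-7 \right)},77 \right)} = 30907 - -4 = 30907 + 4 = 30911$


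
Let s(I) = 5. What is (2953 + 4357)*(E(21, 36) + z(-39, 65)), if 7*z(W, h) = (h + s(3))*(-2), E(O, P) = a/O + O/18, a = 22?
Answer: -910095/7 ≈ -1.3001e+5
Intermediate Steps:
E(O, P) = 22/O + O/18
z(W, h) = -10/7 - 2*h/7 (z(W, h) = ((h + 5)*(-2))/7 = ((5 + h)*(-2))/7 = (-10 - 2*h)/7 = -10/7 - 2*h/7)
(2953 + 4357)*(E(21, 36) + z(-39, 65)) = (2953 + 4357)*((22/21 + (1/18)*21) + (-10/7 - 2/7*65)) = 7310*((22*(1/21) + 7/6) + (-10/7 - 130/7)) = 7310*((22/21 + 7/6) - 20) = 7310*(31/14 - 20) = 7310*(-249/14) = -910095/7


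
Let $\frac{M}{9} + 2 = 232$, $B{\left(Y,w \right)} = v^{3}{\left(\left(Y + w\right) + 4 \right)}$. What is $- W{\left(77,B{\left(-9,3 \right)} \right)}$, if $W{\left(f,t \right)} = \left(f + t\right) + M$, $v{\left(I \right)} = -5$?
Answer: $-2022$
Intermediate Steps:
$B{\left(Y,w \right)} = -125$ ($B{\left(Y,w \right)} = \left(-5\right)^{3} = -125$)
$M = 2070$ ($M = -18 + 9 \cdot 232 = -18 + 2088 = 2070$)
$W{\left(f,t \right)} = 2070 + f + t$ ($W{\left(f,t \right)} = \left(f + t\right) + 2070 = 2070 + f + t$)
$- W{\left(77,B{\left(-9,3 \right)} \right)} = - (2070 + 77 - 125) = \left(-1\right) 2022 = -2022$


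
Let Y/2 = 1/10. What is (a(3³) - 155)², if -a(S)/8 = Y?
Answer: 613089/25 ≈ 24524.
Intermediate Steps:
Y = ⅕ (Y = 2/10 = 2*(⅒) = ⅕ ≈ 0.20000)
a(S) = -8/5 (a(S) = -8*⅕ = -8/5)
(a(3³) - 155)² = (-8/5 - 155)² = (-783/5)² = 613089/25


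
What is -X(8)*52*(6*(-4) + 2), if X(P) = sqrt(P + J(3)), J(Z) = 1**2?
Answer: 3432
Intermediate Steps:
J(Z) = 1
X(P) = sqrt(1 + P) (X(P) = sqrt(P + 1) = sqrt(1 + P))
-X(8)*52*(6*(-4) + 2) = -sqrt(1 + 8)*52*(6*(-4) + 2) = -sqrt(9)*52*(-24 + 2) = -3*52*(-22) = -156*(-22) = -1*(-3432) = 3432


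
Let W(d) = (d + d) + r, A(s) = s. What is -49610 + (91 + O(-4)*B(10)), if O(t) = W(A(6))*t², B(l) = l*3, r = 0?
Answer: -43759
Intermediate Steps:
B(l) = 3*l
W(d) = 2*d (W(d) = (d + d) + 0 = 2*d + 0 = 2*d)
O(t) = 12*t² (O(t) = (2*6)*t² = 12*t²)
-49610 + (91 + O(-4)*B(10)) = -49610 + (91 + (12*(-4)²)*(3*10)) = -49610 + (91 + (12*16)*30) = -49610 + (91 + 192*30) = -49610 + (91 + 5760) = -49610 + 5851 = -43759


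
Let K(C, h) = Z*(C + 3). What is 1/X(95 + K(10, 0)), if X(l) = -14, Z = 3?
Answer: -1/14 ≈ -0.071429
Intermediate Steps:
K(C, h) = 9 + 3*C (K(C, h) = 3*(C + 3) = 3*(3 + C) = 9 + 3*C)
1/X(95 + K(10, 0)) = 1/(-14) = -1/14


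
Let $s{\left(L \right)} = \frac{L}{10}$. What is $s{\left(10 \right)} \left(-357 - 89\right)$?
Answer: $-446$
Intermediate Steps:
$s{\left(L \right)} = \frac{L}{10}$ ($s{\left(L \right)} = L \frac{1}{10} = \frac{L}{10}$)
$s{\left(10 \right)} \left(-357 - 89\right) = \frac{1}{10} \cdot 10 \left(-357 - 89\right) = 1 \left(-446\right) = -446$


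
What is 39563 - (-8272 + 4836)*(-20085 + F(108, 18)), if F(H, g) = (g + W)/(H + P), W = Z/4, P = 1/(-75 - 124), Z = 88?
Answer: -1482260582467/21491 ≈ -6.8971e+7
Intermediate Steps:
P = -1/199 (P = 1/(-199) = -1/199 ≈ -0.0050251)
W = 22 (W = 88/4 = 88*(¼) = 22)
F(H, g) = (22 + g)/(-1/199 + H) (F(H, g) = (g + 22)/(H - 1/199) = (22 + g)/(-1/199 + H))
39563 - (-8272 + 4836)*(-20085 + F(108, 18)) = 39563 - (-8272 + 4836)*(-20085 + 199*(22 + 18)/(-1 + 199*108)) = 39563 - (-3436)*(-20085 + 199*40/(-1 + 21492)) = 39563 - (-3436)*(-20085 + 199*40/21491) = 39563 - (-3436)*(-20085 + 199*(1/21491)*40) = 39563 - (-3436)*(-20085 + 7960/21491) = 39563 - (-3436)*(-431638775)/21491 = 39563 - 1*1483110830900/21491 = 39563 - 1483110830900/21491 = -1482260582467/21491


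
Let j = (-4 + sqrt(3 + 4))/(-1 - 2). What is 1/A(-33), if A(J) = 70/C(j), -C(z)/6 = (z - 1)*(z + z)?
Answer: -22/105 + 2*sqrt(7)/21 ≈ 0.042453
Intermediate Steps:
j = 4/3 - sqrt(7)/3 (j = (-4 + sqrt(7))/(-3) = (-4 + sqrt(7))*(-1/3) = 4/3 - sqrt(7)/3 ≈ 0.45142)
C(z) = -12*z*(-1 + z) (C(z) = -6*(z - 1)*(z + z) = -6*(-1 + z)*2*z = -12*z*(-1 + z))
A(J) = 35/(6*(-1/3 + sqrt(7)/3)*(4/3 - sqrt(7)/3)) (A(J) = 70/((12*(4/3 - sqrt(7)/3)*(1 - (4/3 - sqrt(7)/3)))) = 70/((12*(4/3 - sqrt(7)/3)*(1 + (-4/3 + sqrt(7)/3)))) = 70/((12*(4/3 - sqrt(7)/3)*(-1/3 + sqrt(7)/3))) = 70/((12*(-1/3 + sqrt(7)/3)*(4/3 - sqrt(7)/3))) = 70*(1/(12*(-1/3 + sqrt(7)/3)*(4/3 - sqrt(7)/3))) = 35/(6*(-1/3 + sqrt(7)/3)*(4/3 - sqrt(7)/3)))
1/A(-33) = 1/(385/36 + 175*sqrt(7)/36)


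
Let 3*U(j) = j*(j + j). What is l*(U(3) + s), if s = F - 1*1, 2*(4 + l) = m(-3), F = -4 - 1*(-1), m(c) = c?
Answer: -11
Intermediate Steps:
F = -3 (F = -4 + 1 = -3)
l = -11/2 (l = -4 + (½)*(-3) = -4 - 3/2 = -11/2 ≈ -5.5000)
U(j) = 2*j²/3 (U(j) = (j*(j + j))/3 = (j*(2*j))/3 = (2*j²)/3 = 2*j²/3)
s = -4 (s = -3 - 1*1 = -3 - 1 = -4)
l*(U(3) + s) = -11*((⅔)*3² - 4)/2 = -11*((⅔)*9 - 4)/2 = -11*(6 - 4)/2 = -11/2*2 = -11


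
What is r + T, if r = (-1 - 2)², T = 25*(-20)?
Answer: -491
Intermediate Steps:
T = -500
r = 9 (r = (-3)² = 9)
r + T = 9 - 500 = -491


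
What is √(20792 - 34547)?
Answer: I*√13755 ≈ 117.28*I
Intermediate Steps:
√(20792 - 34547) = √(-13755) = I*√13755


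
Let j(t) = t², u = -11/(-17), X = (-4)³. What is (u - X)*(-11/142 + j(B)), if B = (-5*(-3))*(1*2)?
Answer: 8261183/142 ≈ 58177.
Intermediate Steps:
X = -64
u = 11/17 (u = -11*(-1/17) = 11/17 ≈ 0.64706)
B = 30 (B = 15*2 = 30)
(u - X)*(-11/142 + j(B)) = (11/17 - 1*(-64))*(-11/142 + 30²) = (11/17 + 64)*(-11*1/142 + 900) = 1099*(-11/142 + 900)/17 = (1099/17)*(127789/142) = 8261183/142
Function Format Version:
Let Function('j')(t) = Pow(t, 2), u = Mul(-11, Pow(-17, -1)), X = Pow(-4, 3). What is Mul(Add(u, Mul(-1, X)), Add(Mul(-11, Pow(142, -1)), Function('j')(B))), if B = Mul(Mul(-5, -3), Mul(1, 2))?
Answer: Rational(8261183, 142) ≈ 58177.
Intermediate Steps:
X = -64
u = Rational(11, 17) (u = Mul(-11, Rational(-1, 17)) = Rational(11, 17) ≈ 0.64706)
B = 30 (B = Mul(15, 2) = 30)
Mul(Add(u, Mul(-1, X)), Add(Mul(-11, Pow(142, -1)), Function('j')(B))) = Mul(Add(Rational(11, 17), Mul(-1, -64)), Add(Mul(-11, Pow(142, -1)), Pow(30, 2))) = Mul(Add(Rational(11, 17), 64), Add(Mul(-11, Rational(1, 142)), 900)) = Mul(Rational(1099, 17), Add(Rational(-11, 142), 900)) = Mul(Rational(1099, 17), Rational(127789, 142)) = Rational(8261183, 142)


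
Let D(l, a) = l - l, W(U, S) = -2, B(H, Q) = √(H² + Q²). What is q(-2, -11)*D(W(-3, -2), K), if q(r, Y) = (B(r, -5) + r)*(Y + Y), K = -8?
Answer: 0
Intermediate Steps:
D(l, a) = 0
q(r, Y) = 2*Y*(r + √(25 + r²)) (q(r, Y) = (√(r² + (-5)²) + r)*(Y + Y) = (√(r² + 25) + r)*(2*Y) = (√(25 + r²) + r)*(2*Y) = (r + √(25 + r²))*(2*Y) = 2*Y*(r + √(25 + r²)))
q(-2, -11)*D(W(-3, -2), K) = (2*(-11)*(-2 + √(25 + (-2)²)))*0 = (2*(-11)*(-2 + √(25 + 4)))*0 = (2*(-11)*(-2 + √29))*0 = (44 - 22*√29)*0 = 0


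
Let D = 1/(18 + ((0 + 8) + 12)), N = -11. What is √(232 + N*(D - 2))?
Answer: √366358/38 ≈ 15.928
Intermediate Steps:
D = 1/38 (D = 1/(18 + (8 + 12)) = 1/(18 + 20) = 1/38 ≈ 0.026316)
√(232 + N*(D - 2)) = √(232 - 11*(1/38 - 2)) = √(232 - 11*(-75/38)) = √(232 + 825/38) = √(9641/38) = √366358/38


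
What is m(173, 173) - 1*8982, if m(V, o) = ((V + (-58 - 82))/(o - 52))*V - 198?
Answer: -100461/11 ≈ -9132.8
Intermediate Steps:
m(V, o) = -198 + V*(-140 + V)/(-52 + o) (m(V, o) = ((V - 140)/(-52 + o))*V - 198 = ((-140 + V)/(-52 + o))*V - 198 = V*(-140 + V)/(-52 + o) - 198 = -198 + V*(-140 + V)/(-52 + o))
m(173, 173) - 1*8982 = (10296 + 173² - 198*173 - 140*173)/(-52 + 173) - 1*8982 = (10296 + 29929 - 34254 - 24220)/121 - 8982 = (1/121)*(-18249) - 8982 = -1659/11 - 8982 = -100461/11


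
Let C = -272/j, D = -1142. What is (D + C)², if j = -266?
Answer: 23028062500/17689 ≈ 1.3018e+6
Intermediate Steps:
C = 136/133 (C = -272/(-266) = -272*(-1/266) = 136/133 ≈ 1.0226)
(D + C)² = (-1142 + 136/133)² = (-151750/133)² = 23028062500/17689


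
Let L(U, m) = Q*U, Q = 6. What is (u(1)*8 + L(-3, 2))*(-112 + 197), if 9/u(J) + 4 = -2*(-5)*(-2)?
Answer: -1785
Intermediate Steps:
L(U, m) = 6*U
u(J) = -3/8 (u(J) = 9/(-4 - 2*(-5)*(-2)) = 9/(-4 + 10*(-2)) = 9/(-4 - 20) = 9/(-24) = 9*(-1/24) = -3/8)
(u(1)*8 + L(-3, 2))*(-112 + 197) = (-3/8*8 + 6*(-3))*(-112 + 197) = (-3 - 18)*85 = -21*85 = -1785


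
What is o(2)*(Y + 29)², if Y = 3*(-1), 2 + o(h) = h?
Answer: 0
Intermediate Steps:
o(h) = -2 + h
Y = -3
o(2)*(Y + 29)² = (-2 + 2)*(-3 + 29)² = 0*26² = 0*676 = 0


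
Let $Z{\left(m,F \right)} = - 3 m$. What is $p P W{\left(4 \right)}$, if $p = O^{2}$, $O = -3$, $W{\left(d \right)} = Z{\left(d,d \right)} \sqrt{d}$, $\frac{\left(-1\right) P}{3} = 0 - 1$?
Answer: $-648$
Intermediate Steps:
$P = 3$ ($P = - 3 \left(0 - 1\right) = \left(-3\right) \left(-1\right) = 3$)
$W{\left(d \right)} = - 3 d^{\frac{3}{2}}$ ($W{\left(d \right)} = - 3 d \sqrt{d} = - 3 d^{\frac{3}{2}}$)
$p = 9$ ($p = \left(-3\right)^{2} = 9$)
$p P W{\left(4 \right)} = 9 \cdot 3 \left(- 3 \cdot 4^{\frac{3}{2}}\right) = 27 \left(\left(-3\right) 8\right) = 27 \left(-24\right) = -648$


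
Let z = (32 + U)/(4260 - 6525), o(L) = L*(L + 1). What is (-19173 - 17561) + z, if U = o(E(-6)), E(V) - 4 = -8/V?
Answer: -748823182/20385 ≈ -36734.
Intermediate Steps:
E(V) = 4 - 8/V
o(L) = L*(1 + L)
U = 304/9 (U = (4 - 8/(-6))*(1 + (4 - 8/(-6))) = (4 - 8*(-⅙))*(1 + (4 - 8*(-⅙))) = (4 + 4/3)*(1 + (4 + 4/3)) = 16*(1 + 16/3)/3 = (16/3)*(19/3) = 304/9 ≈ 33.778)
z = -592/20385 (z = (32 + 304/9)/(4260 - 6525) = (592/9)/(-2265) = (592/9)*(-1/2265) = -592/20385 ≈ -0.029041)
(-19173 - 17561) + z = (-19173 - 17561) - 592/20385 = -36734 - 592/20385 = -748823182/20385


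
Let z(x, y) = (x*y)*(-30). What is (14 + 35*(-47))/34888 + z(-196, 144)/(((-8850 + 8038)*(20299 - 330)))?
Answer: -285646693/2886239384 ≈ -0.098969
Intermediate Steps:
z(x, y) = -30*x*y
(14 + 35*(-47))/34888 + z(-196, 144)/(((-8850 + 8038)*(20299 - 330))) = (14 + 35*(-47))/34888 + (-30*(-196)*144)/(((-8850 + 8038)*(20299 - 330))) = (14 - 1645)*(1/34888) + 846720/((-812*19969)) = -1631*1/34888 + 846720/(-16214828) = -233/4984 + 846720*(-1/16214828) = -233/4984 - 30240/579101 = -285646693/2886239384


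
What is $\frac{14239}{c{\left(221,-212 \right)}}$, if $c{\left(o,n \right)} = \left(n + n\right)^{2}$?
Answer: $\frac{14239}{179776} \approx 0.079204$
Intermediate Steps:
$c{\left(o,n \right)} = 4 n^{2}$ ($c{\left(o,n \right)} = \left(2 n\right)^{2} = 4 n^{2}$)
$\frac{14239}{c{\left(221,-212 \right)}} = \frac{14239}{4 \left(-212\right)^{2}} = \frac{14239}{4 \cdot 44944} = \frac{14239}{179776}$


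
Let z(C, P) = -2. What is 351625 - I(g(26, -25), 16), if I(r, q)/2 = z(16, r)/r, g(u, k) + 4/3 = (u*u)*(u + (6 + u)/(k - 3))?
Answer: 31017192896/88211 ≈ 3.5163e+5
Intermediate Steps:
g(u, k) = -4/3 + u²*(u + (6 + u)/(-3 + k)) (g(u, k) = -4/3 + (u*u)*(u + (6 + u)/(k - 3)) = -4/3 + u²*(u + (6 + u)/(-3 + k)))
I(r, q) = -4/r (I(r, q) = 2*(-2/r) = -4/r)
351625 - I(g(26, -25), 16) = 351625 - (-4)/((4 - 2*26³ + 6*26² - 4/3*(-25) - 25*26³)/(-3 - 25)) = 351625 - (-4)/((4 - 2*17576 + 6*676 + 100/3 - 25*17576)/(-28)) = 351625 - (-4)/((-(4 - 35152 + 4056 + 100/3 - 439400)/28)) = 351625 - (-4)/((-1/28*(-1411376/3))) = 351625 - (-4)/352844/21 = 351625 - (-4)*21/352844 = 351625 - 1*(-21/88211) = 351625 + 21/88211 = 31017192896/88211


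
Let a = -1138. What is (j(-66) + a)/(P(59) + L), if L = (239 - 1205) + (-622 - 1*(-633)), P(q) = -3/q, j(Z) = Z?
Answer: 17759/14087 ≈ 1.2607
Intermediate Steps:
L = -955 (L = -966 + (-622 + 633) = -966 + 11 = -955)
(j(-66) + a)/(P(59) + L) = (-66 - 1138)/(-3/59 - 955) = -1204/(-3*1/59 - 955) = -1204/(-3/59 - 955) = -1204/(-56348/59) = -1204*(-59/56348) = 17759/14087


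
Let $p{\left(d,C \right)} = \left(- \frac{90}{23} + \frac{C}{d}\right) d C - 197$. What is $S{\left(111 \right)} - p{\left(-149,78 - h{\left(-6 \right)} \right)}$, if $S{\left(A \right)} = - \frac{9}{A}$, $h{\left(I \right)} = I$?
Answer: $- \frac{47515358}{851} \approx -55835.0$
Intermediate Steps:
$p{\left(d,C \right)} = -197 + C d \left(- \frac{90}{23} + \frac{C}{d}\right)$ ($p{\left(d,C \right)} = \left(\left(-90\right) \frac{1}{23} + \frac{C}{d}\right) d C - 197 = \left(- \frac{90}{23} + \frac{C}{d}\right) d C - 197 = d \left(- \frac{90}{23} + \frac{C}{d}\right) C - 197 = C d \left(- \frac{90}{23} + \frac{C}{d}\right) - 197 = -197 + C d \left(- \frac{90}{23} + \frac{C}{d}\right)$)
$S{\left(111 \right)} - p{\left(-149,78 - h{\left(-6 \right)} \right)} = - \frac{9}{111} - \left(-197 + \left(78 - -6\right)^{2} - \frac{90}{23} \left(78 - -6\right) \left(-149\right)\right) = \left(-9\right) \frac{1}{111} - \left(-197 + \left(78 + 6\right)^{2} - \frac{90}{23} \left(78 + 6\right) \left(-149\right)\right) = - \frac{3}{37} - \left(-197 + 84^{2} - \frac{7560}{23} \left(-149\right)\right) = - \frac{3}{37} - \left(-197 + 7056 + \frac{1126440}{23}\right) = - \frac{3}{37} - \frac{1284197}{23} = - \frac{47515358}{851}$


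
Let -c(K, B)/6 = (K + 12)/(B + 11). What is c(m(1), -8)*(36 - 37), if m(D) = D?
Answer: 26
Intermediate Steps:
c(K, B) = -6*(12 + K)/(11 + B) (c(K, B) = -6*(K + 12)/(B + 11) = -6*(12 + K)/(11 + B))
c(m(1), -8)*(36 - 37) = (6*(-12 - 1*1)/(11 - 8))*(36 - 37) = (6*(-12 - 1)/3)*(-1) = (6*(⅓)*(-13))*(-1) = -26*(-1) = 26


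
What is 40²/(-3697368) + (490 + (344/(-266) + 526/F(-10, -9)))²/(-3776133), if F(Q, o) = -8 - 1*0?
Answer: -2623761989632811/54882100986913648 ≈ -0.047807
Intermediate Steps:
F(Q, o) = -8 (F(Q, o) = -8 + 0 = -8)
40²/(-3697368) + (490 + (344/(-266) + 526/F(-10, -9)))²/(-3776133) = 40²/(-3697368) + (490 + (344/(-266) + 526/(-8)))²/(-3776133) = 1600*(-1/3697368) + (490 + (344*(-1/266) + 526*(-⅛)))²*(-1/3776133) = -200/462171 + (490 + (-172/133 - 263/4))²*(-1/3776133) = -200/462171 + (490 - 35667/532)²*(-1/3776133) = -200/462171 + (225013/532)²*(-1/3776133) = -200/462171 + (50630850169/283024)*(-1/3776133) = -200/462171 - 50630850169/1068736266192 = -2623761989632811/54882100986913648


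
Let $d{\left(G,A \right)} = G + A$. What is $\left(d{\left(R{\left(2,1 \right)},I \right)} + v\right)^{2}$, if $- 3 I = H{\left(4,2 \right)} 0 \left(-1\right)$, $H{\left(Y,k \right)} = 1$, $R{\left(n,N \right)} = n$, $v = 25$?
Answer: $729$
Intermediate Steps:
$I = 0$ ($I = - \frac{1 \cdot 0 \left(-1\right)}{3} = - \frac{0 \left(-1\right)}{3} = \left(- \frac{1}{3}\right) 0 = 0$)
$d{\left(G,A \right)} = A + G$
$\left(d{\left(R{\left(2,1 \right)},I \right)} + v\right)^{2} = \left(\left(0 + 2\right) + 25\right)^{2} = \left(2 + 25\right)^{2} = 27^{2} = 729$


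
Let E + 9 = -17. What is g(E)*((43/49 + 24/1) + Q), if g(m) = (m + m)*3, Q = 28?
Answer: -404196/49 ≈ -8248.9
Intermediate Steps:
E = -26 (E = -9 - 17 = -26)
g(m) = 6*m (g(m) = (2*m)*3 = 6*m)
g(E)*((43/49 + 24/1) + Q) = (6*(-26))*((43/49 + 24/1) + 28) = -156*((43*(1/49) + 24*1) + 28) = -156*((43/49 + 24) + 28) = -156*(1219/49 + 28) = -156*2591/49 = -404196/49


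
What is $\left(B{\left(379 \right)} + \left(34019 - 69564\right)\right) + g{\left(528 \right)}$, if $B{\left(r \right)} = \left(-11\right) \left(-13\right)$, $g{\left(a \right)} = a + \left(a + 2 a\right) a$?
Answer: $801478$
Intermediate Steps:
$g{\left(a \right)} = a + 3 a^{2}$ ($g{\left(a \right)} = a + 3 a a = a + 3 a^{2}$)
$B{\left(r \right)} = 143$
$\left(B{\left(379 \right)} + \left(34019 - 69564\right)\right) + g{\left(528 \right)} = \left(143 + \left(34019 - 69564\right)\right) + 528 \left(1 + 3 \cdot 528\right) = \left(143 + \left(34019 - 69564\right)\right) + 528 \left(1 + 1584\right) = \left(143 - 35545\right) + 528 \cdot 1585 = -35402 + 836880 = 801478$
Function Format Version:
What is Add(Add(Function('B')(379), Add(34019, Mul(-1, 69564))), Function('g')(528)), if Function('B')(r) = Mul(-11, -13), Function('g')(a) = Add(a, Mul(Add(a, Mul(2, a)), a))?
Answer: 801478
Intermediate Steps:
Function('g')(a) = Add(a, Mul(3, Pow(a, 2))) (Function('g')(a) = Add(a, Mul(Mul(3, a), a)) = Add(a, Mul(3, Pow(a, 2))))
Function('B')(r) = 143
Add(Add(Function('B')(379), Add(34019, Mul(-1, 69564))), Function('g')(528)) = Add(Add(143, Add(34019, Mul(-1, 69564))), Mul(528, Add(1, Mul(3, 528)))) = Add(Add(143, Add(34019, -69564)), Mul(528, Add(1, 1584))) = Add(Add(143, -35545), Mul(528, 1585)) = Add(-35402, 836880) = 801478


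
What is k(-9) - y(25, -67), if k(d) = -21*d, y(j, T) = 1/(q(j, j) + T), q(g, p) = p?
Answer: 7939/42 ≈ 189.02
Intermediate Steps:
y(j, T) = 1/(T + j) (y(j, T) = 1/(j + T) = 1/(T + j))
k(-9) - y(25, -67) = -21*(-9) - 1/(-67 + 25) = 189 - 1/(-42) = 189 - 1*(-1/42) = 189 + 1/42 = 7939/42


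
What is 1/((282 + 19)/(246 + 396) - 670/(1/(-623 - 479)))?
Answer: 642/474014581 ≈ 1.3544e-6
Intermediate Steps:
1/((282 + 19)/(246 + 396) - 670/(1/(-623 - 479))) = 1/(301/642 - 670/(1/(-1102))) = 1/(301*(1/642) - 670/(-1/1102)) = 1/(301/642 - 670*(-1102)) = 1/(301/642 + 738340) = 1/(474014581/642) = 642/474014581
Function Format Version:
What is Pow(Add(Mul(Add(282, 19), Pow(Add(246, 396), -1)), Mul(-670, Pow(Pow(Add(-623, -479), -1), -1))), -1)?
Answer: Rational(642, 474014581) ≈ 1.3544e-6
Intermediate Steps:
Pow(Add(Mul(Add(282, 19), Pow(Add(246, 396), -1)), Mul(-670, Pow(Pow(Add(-623, -479), -1), -1))), -1) = Pow(Add(Mul(301, Pow(642, -1)), Mul(-670, Pow(Pow(-1102, -1), -1))), -1) = Pow(Add(Mul(301, Rational(1, 642)), Mul(-670, Pow(Rational(-1, 1102), -1))), -1) = Pow(Add(Rational(301, 642), Mul(-670, -1102)), -1) = Pow(Add(Rational(301, 642), 738340), -1) = Pow(Rational(474014581, 642), -1) = Rational(642, 474014581)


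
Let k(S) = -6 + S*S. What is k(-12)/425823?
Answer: 46/141941 ≈ 0.00032408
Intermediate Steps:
k(S) = -6 + S²
k(-12)/425823 = (-6 + (-12)²)/425823 = (-6 + 144)*(1/425823) = 138*(1/425823) = 46/141941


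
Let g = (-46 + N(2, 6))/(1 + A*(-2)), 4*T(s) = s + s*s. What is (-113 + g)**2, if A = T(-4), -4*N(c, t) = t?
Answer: 42849/4 ≈ 10712.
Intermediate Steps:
N(c, t) = -t/4
T(s) = s/4 + s**2/4 (T(s) = (s + s*s)/4 = (s + s**2)/4 = s/4 + s**2/4)
A = 3 (A = (1/4)*(-4)*(1 - 4) = (1/4)*(-4)*(-3) = 3)
g = 19/2 (g = (-46 - 1/4*6)/(1 + 3*(-2)) = (-46 - 3/2)/(1 - 6) = -95/2/(-5) = -95/2*(-1/5) = 19/2 ≈ 9.5000)
(-113 + g)**2 = (-113 + 19/2)**2 = (-207/2)**2 = 42849/4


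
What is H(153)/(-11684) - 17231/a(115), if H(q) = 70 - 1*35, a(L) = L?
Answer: -8753523/58420 ≈ -149.84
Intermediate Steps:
H(q) = 35 (H(q) = 70 - 35 = 35)
H(153)/(-11684) - 17231/a(115) = 35/(-11684) - 17231/115 = 35*(-1/11684) - 17231*1/115 = -35/11684 - 17231/115 = -8753523/58420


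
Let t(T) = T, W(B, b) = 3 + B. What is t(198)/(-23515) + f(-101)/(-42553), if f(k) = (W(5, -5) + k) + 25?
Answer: -6826474/1000633795 ≈ -0.0068221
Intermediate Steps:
f(k) = 33 + k (f(k) = ((3 + 5) + k) + 25 = (8 + k) + 25 = 33 + k)
t(198)/(-23515) + f(-101)/(-42553) = 198/(-23515) + (33 - 101)/(-42553) = 198*(-1/23515) - 68*(-1/42553) = -198/23515 + 68/42553 = -6826474/1000633795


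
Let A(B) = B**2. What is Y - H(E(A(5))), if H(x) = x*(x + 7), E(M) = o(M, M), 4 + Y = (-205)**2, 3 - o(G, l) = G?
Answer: 41691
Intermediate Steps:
o(G, l) = 3 - G
Y = 42021 (Y = -4 + (-205)**2 = -4 + 42025 = 42021)
E(M) = 3 - M
H(x) = x*(7 + x)
Y - H(E(A(5))) = 42021 - (3 - 1*5**2)*(7 + (3 - 1*5**2)) = 42021 - (3 - 1*25)*(7 + (3 - 1*25)) = 42021 - (3 - 25)*(7 + (3 - 25)) = 42021 - (-22)*(7 - 22) = 42021 - (-22)*(-15) = 42021 - 1*330 = 42021 - 330 = 41691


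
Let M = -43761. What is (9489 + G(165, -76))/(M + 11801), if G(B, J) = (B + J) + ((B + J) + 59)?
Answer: -4863/15980 ≈ -0.30432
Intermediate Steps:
G(B, J) = 59 + 2*B + 2*J (G(B, J) = (B + J) + (59 + B + J) = 59 + 2*B + 2*J)
(9489 + G(165, -76))/(M + 11801) = (9489 + (59 + 2*165 + 2*(-76)))/(-43761 + 11801) = (9489 + (59 + 330 - 152))/(-31960) = (9489 + 237)*(-1/31960) = 9726*(-1/31960) = -4863/15980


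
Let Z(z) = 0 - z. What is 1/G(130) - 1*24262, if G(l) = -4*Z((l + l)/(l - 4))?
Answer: -12616177/520 ≈ -24262.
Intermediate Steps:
Z(z) = -z
G(l) = 8*l/(-4 + l) (G(l) = -(-4)*(l + l)/(l - 4) = -(-4)*(2*l)/(-4 + l) = -(-4)*2*l/(-4 + l) = -(-8)*l/(-4 + l) = 8*l/(-4 + l))
1/G(130) - 1*24262 = 1/(8*130/(-4 + 130)) - 1*24262 = 1/(8*130/126) - 24262 = 1/(8*130*(1/126)) - 24262 = 1/(520/63) - 24262 = 63/520 - 24262 = -12616177/520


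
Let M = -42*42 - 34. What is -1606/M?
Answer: 803/899 ≈ 0.89321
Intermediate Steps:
M = -1798 (M = -1764 - 34 = -1798)
-1606/M = -1606/(-1798) = -1606*(-1/1798) = 803/899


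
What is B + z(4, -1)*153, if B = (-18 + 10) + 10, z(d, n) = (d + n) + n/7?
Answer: 3074/7 ≈ 439.14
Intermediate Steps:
z(d, n) = d + 8*n/7 (z(d, n) = (d + n) + n*(⅐) = (d + n) + n/7 = d + 8*n/7)
B = 2 (B = -8 + 10 = 2)
B + z(4, -1)*153 = 2 + (4 + (8/7)*(-1))*153 = 2 + (4 - 8/7)*153 = 2 + (20/7)*153 = 2 + 3060/7 = 3074/7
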